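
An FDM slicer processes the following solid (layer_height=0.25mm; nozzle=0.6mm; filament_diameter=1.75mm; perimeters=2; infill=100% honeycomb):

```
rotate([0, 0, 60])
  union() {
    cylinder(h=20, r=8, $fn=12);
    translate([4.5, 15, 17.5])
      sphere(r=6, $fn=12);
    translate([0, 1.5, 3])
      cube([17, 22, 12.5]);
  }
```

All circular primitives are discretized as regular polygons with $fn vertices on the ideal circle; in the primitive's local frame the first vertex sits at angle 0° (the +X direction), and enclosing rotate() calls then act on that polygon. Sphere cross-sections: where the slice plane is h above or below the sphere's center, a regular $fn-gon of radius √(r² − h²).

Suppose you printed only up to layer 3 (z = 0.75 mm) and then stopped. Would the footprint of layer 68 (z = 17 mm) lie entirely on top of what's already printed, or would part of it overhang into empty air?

Compare the two slices. At z = 0.75: the r=8 cylinder contributes a regular 12-gon of circumradius 8 (area = (12/2)·8.000²·sin(360°/12) = 192.00 mm²); the sphere at (4.5, 15) is absent (|z−center|=16.750 > r=6); the cube at (0, 1.5) is not intersected at this z (z outside [3, 15.5]); Combining (union): only the r=8 cylinder is present, so the union is just that shape — area = 192.00 mm²; (rotated 60° about Z; rotation is an isometry so areas/perimeters/island counts are preserved). At z = 17: the cylinder: section is a regular 12-gon, circumradius r=8 (area = (12/2)·8.000²·sin(360°/12) = 192.00 mm²); the r=6 sphere at (4.5, 15) slices to a regular 12-gon of circumradius 5.979 (√(r²−h²) with h=0.5 from center) (area = (12/2)·5.979²·sin(360°/12) = 107.25 mm²); the cube at (0, 1.5) is not intersected at this z (z outside [3, 15.5]); Taking the union: the 2 present regions are separate (no shared area or edge), so areas and boundary lengths simply add and each stays a separate island — area = 299.25 mm²; (rotated 60° about Z; rotation is an isometry so areas/perimeters/island counts are preserved). Checking containment: at z = 17 the cross-section extends beyond the z = 0.75 cross-section by about 107.25 mm².

part overhangs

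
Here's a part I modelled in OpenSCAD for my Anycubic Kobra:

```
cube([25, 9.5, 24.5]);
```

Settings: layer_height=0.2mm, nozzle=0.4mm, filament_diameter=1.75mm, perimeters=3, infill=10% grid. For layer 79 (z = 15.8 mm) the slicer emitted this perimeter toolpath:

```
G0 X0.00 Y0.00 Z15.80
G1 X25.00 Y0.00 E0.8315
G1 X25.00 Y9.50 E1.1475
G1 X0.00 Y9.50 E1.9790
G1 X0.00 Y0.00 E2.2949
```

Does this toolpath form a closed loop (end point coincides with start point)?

yes

Start point (G0): (0.00, 0.00). End point (last G1): the path returns to the start — closed.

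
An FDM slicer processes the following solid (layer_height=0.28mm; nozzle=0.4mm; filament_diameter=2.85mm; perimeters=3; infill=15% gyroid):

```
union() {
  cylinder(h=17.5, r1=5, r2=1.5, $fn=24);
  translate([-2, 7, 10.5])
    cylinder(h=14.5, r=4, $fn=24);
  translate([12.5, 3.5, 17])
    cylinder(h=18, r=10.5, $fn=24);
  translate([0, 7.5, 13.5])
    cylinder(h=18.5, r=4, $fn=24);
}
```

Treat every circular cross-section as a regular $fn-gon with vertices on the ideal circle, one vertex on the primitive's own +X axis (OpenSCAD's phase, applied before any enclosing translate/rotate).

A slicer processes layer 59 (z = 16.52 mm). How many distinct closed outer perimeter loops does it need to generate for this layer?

2

At z = 16.52 mm: the cone (r1=5→r2=1.5) has section circumradius 1.696 here — a regular 24-gon; the r=4 cylinder at (-2, 7) contributes a regular 24-gon of circumradius 4; the cylinder at (12.5, 3.5) is absent (z outside [17, 35]); the cylinder at (0, 7.5): section is a regular 24-gon, circumradius r=4; Combining (union): the regions partially overlap (shared area 33.48 mm²), so overlapping operands fuse into one piece — 2 connected regions. The result has 2 disconnected regions.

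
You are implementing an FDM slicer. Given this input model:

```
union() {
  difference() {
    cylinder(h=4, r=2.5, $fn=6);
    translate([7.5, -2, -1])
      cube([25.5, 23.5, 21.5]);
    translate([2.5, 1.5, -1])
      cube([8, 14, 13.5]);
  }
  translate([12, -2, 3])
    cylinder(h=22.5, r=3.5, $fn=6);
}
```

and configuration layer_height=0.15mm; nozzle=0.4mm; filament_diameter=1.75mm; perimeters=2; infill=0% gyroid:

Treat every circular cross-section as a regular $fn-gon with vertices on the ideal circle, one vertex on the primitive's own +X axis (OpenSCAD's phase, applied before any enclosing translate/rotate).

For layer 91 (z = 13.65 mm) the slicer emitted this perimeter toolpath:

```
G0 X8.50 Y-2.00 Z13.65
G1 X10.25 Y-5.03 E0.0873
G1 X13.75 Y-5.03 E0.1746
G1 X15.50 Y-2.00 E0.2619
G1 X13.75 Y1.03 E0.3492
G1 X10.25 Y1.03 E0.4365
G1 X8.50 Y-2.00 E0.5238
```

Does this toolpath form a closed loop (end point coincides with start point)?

yes

Start point (G0): (8.50, -2.00). End point (last G1): the path returns to the start — closed.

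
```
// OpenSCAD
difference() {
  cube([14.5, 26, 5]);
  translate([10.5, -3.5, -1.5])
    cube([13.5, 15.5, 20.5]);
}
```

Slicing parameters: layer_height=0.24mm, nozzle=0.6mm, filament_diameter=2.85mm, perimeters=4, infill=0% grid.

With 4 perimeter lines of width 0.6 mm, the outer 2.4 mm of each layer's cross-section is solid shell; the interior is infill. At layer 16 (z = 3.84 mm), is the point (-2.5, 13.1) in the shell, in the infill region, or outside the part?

outside

At z = 3.84 mm: the 14.5×26 cube contributes its full rectangle; the cube at (10.5, -3.5) (footprint 13.5×15.5) is included at this height; Subtracting the remaining from the first: starting from the 14.5×26 cube, the 13.5×15.5 cube at (10.5, -3.5) partially overlaps it — only the 48.00 mm² overlap (of its 209.25 mm²) is removed, clipping the outline — 1 connected region. Overall, the cross-section is a single solid region. The nearest boundary edge runs (0.00, 0.00)→(0.00, 26.00); distance from the point to it = 2.50 mm. The point is not inside any of the regions above, so it lies outside the cross-section (2.50 mm from the nearest boundary).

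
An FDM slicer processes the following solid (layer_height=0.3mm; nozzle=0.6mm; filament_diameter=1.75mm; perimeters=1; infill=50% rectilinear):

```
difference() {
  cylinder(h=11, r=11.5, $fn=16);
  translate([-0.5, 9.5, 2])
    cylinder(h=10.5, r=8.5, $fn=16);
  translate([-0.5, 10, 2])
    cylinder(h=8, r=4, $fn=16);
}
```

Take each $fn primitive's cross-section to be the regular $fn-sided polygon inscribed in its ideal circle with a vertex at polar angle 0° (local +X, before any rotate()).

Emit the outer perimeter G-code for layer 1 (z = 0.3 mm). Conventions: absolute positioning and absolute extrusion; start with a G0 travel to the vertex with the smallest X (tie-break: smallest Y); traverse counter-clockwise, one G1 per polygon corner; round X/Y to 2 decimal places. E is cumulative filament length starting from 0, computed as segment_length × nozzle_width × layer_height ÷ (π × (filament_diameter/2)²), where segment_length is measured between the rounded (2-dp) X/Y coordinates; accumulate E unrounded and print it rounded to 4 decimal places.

G0 X-11.50 Y0.00 Z0.30
G1 X-10.62 Y-4.40 E0.3358
G1 X-8.13 Y-8.13 E0.6714
G1 X-4.40 Y-10.62 E1.0070
G1 X0.00 Y-11.50 E1.3428
G1 X4.40 Y-10.62 E1.6786
G1 X8.13 Y-8.13 E2.0142
G1 X10.62 Y-4.40 E2.3499
G1 X11.50 Y0.00 E2.6857
G1 X10.62 Y4.40 E3.0215
G1 X8.13 Y8.13 E3.3571
G1 X4.40 Y10.62 E3.6927
G1 X0.00 Y11.50 E4.0285
G1 X-4.40 Y10.62 E4.3643
G1 X-8.13 Y8.13 E4.6999
G1 X-10.62 Y4.40 E5.0355
G1 X-11.50 Y0.00 E5.3713

At z = 0.3 mm: the r=11.5 cylinder gives a regular 16-gon of circumradius 11.5 (constant along its height); the cylinder at (-0.5, 9.5) is not intersected at this z (z outside [2, 12.5]); the cylinder at (-0.5, 10) does not reach this height (z outside [2, 10]); Subtracting the remaining from the first: none of the subtracted shapes is present at this height, so the r=11.5 cylinder is unchanged — 1 connected region. The outline is a single polygon with 16 vertices. Extrusion per mm of travel: 0.6 × 0.3 / (π × 0.875²) = 0.074835. Accumulating E over each segment gives final E = 5.3713.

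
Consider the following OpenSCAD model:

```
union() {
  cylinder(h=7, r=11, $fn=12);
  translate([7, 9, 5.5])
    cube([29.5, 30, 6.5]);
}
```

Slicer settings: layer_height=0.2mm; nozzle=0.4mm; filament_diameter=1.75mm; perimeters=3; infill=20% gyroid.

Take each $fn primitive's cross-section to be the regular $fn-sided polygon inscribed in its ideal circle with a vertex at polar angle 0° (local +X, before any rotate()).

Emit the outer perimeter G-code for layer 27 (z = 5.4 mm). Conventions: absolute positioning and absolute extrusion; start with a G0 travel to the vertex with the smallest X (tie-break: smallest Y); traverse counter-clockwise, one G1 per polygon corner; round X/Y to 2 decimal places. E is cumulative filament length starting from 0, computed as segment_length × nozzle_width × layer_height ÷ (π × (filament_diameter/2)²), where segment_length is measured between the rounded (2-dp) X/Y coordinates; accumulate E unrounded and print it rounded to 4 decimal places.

At z = 5.4 mm: the r=11 cylinder contributes a regular 12-gon of circumradius 11; the cube at (7, 9) does not reach this height (z outside [5.5, 12]); Merging all regions: only the r=11 cylinder is present, so the union is just that shape — 1 connected region. The outline is a single polygon with 12 vertices. Extrusion per mm of travel: 0.4 × 0.2 / (π × 0.875²) = 0.033260. Accumulating E over each segment gives final E = 2.2731.

G0 X-11.00 Y0.00 Z5.40
G1 X-9.53 Y-5.50 E0.1894
G1 X-5.50 Y-9.53 E0.3789
G1 X0.00 Y-11.00 E0.5683
G1 X5.50 Y-9.53 E0.7576
G1 X9.53 Y-5.50 E0.9472
G1 X11.00 Y0.00 E1.1365
G1 X9.53 Y5.50 E1.3259
G1 X5.50 Y9.53 E1.5154
G1 X0.00 Y11.00 E1.7048
G1 X-5.50 Y9.53 E1.8941
G1 X-9.53 Y5.50 E2.0837
G1 X-11.00 Y0.00 E2.2731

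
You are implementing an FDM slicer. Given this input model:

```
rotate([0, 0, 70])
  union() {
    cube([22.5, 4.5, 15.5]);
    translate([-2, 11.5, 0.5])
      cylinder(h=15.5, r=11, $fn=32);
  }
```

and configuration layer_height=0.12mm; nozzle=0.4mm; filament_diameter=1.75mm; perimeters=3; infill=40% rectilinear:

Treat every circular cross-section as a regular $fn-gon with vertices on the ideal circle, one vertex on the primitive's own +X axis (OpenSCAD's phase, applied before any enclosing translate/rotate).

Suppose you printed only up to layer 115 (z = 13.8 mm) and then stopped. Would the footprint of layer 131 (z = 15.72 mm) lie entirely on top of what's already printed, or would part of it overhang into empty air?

Compare the two slices. At z = 13.8: the cube (footprint 22.5×4.5) is included at this height (area 101.25 mm²); the r=11 cylinder at (-2, 11.5) contributes a regular 32-gon of circumradius 11 (area = (32/2)·11.000²·sin(360°/32) = 377.69 mm²); Merging all regions: the regions partially overlap — summed areas 478.94 mm² minus the doubly-counted overlap 15.46 mm² gives 463.48 mm² — area = 463.48 mm²; (rotated 70° about Z; rotation is an isometry so areas/perimeters/island counts are preserved). At z = 15.72: the cube is absent (z outside [0, 15.5]); the r=11 cylinder at (-2, 11.5) contributes a regular 32-gon of circumradius 11 (area = (32/2)·11.000²·sin(360°/32) = 377.69 mm²); Combining (union): only the r=11 cylinder at (-2, 11.5) is present, so the union is just that shape — area = 377.69 mm²; (whole slice rotated 70° about Z — lengths, areas and connectivity unchanged). Checking containment: the cross-section at z = 15.72 is a subset of the cross-section at z = 13.8.

entirely on top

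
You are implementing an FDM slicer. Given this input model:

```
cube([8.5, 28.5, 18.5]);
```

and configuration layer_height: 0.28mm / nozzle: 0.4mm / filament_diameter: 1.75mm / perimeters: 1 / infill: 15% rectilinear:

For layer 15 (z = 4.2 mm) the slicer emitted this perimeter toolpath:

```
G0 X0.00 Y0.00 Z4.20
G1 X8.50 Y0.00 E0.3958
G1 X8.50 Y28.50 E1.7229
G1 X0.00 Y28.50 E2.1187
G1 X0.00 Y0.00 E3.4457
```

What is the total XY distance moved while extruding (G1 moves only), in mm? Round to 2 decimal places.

74.00 mm

Sum the Euclidean lengths of each G1 segment: total = 74.00 mm.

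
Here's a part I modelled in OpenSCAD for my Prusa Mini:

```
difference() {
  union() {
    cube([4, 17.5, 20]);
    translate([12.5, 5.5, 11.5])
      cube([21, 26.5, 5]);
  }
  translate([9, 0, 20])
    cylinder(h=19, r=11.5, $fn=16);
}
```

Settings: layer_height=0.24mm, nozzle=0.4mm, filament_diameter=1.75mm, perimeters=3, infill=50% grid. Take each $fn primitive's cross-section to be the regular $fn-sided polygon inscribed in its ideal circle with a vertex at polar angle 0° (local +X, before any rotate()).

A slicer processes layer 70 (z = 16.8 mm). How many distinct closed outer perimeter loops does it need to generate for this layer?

At z = 16.8 mm: the 4×17.5 cube contributes its full rectangle; the cube at (12.5, 5.5) is absent (z outside [11.5, 16.5]); Merging all regions: only the 4×17.5 cube is present, so the union is just that shape — 1 connected region; the cylinder at (9, 0) does not reach this height (z outside [20, 39]); After the difference (first − rest): none of the subtracted shapes is present at this height, so the result so far is unchanged — 1 connected region. The result has 1 disconnected region.

1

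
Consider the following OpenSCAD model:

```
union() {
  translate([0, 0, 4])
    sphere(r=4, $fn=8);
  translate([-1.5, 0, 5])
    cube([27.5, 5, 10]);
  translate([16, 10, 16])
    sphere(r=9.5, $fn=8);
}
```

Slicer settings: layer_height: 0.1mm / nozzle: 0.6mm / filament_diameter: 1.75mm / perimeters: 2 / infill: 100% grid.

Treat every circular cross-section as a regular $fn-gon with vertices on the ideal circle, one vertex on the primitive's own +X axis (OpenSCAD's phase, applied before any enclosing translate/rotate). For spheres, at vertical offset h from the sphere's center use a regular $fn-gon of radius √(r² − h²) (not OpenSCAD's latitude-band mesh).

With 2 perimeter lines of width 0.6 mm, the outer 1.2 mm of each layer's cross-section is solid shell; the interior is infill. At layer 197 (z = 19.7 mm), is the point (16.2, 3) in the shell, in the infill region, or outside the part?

infill

At z = 19.7 mm: the sphere does not reach this height (|z−center|=15.700 > r=4); the cube at (-1.5, 0) does not reach this height (z outside [5, 15]); the r=9.5 sphere at (16, 10) slices to a regular 8-gon of circumradius 8.750 (√(r²−h²) with h=3.7 from center); Combining (union): only the r=9.5 sphere at (16, 10) is present, so the union is just that shape — 1 connected region. Overall, the cross-section is a single solid region. The nearest boundary edge runs (16.00, 1.25)→(22.19, 3.81); distance from the point to it = 1.54 mm. The point is inside the cross-section and 1.54 mm from the nearest boundary — more than the 1.2 mm shell width (2 × 0.6), so it's in the infill interior.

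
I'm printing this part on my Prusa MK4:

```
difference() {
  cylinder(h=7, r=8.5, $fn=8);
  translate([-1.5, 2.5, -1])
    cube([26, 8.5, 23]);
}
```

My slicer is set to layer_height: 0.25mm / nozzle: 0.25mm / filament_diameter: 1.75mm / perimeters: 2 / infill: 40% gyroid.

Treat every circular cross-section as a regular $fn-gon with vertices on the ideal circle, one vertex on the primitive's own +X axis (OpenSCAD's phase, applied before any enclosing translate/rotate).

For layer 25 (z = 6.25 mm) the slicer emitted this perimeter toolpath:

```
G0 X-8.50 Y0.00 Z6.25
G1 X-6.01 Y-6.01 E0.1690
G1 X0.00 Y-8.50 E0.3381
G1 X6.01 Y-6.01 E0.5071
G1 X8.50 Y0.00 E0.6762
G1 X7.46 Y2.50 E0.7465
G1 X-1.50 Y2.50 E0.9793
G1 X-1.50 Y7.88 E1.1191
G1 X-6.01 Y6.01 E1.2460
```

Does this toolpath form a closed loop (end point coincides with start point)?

no

Start point (G0): (-8.50, 0.00). End point (last G1): the path does not return to the start — open.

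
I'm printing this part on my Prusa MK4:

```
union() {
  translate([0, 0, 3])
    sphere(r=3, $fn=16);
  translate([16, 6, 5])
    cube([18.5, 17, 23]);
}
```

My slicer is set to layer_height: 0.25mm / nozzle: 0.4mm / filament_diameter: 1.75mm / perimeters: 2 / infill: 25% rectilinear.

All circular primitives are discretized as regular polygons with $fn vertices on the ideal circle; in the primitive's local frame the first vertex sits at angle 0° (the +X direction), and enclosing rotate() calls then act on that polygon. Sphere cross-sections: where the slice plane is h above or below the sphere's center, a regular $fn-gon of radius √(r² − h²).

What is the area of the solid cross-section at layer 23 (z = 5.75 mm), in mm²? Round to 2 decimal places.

At z = 5.75 mm: the r=3 sphere contributes a regular 16-gon of circumradius √(3²−2.75²) = 1.199 (area = (16/2)·1.199²·sin(360°/16) = 4.40 mm²); the 18.5×17 cube at (16, 6) contributes its full rectangle (area 314.50 mm²); Taking the union: the 2 present regions are separate (no shared area or edge), so areas and boundary lengths simply add and each stays a separate island — area = 318.90 mm². Overall, the cross-section has 2 separate islands. Net area = 318.90 mm².

318.90 mm²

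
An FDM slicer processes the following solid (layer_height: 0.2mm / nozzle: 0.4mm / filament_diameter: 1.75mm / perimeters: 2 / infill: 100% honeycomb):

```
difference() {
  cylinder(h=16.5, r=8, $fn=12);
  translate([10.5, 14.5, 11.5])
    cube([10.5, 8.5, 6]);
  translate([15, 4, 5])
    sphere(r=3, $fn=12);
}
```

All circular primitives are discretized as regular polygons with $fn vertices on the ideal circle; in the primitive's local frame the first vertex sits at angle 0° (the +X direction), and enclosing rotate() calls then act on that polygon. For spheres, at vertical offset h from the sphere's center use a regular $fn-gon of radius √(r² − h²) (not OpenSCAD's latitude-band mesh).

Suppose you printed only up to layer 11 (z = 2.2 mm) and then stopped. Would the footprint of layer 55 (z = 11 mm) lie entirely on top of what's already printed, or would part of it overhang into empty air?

Compare the two slices. At z = 2.2: the r=8 cylinder gives a regular 12-gon of circumradius 8 (constant along its height) (area = (12/2)·8.000²·sin(360°/12) = 192.00 mm²); the cube at (10.5, 14.5) is not intersected at this z (z outside [11.5, 17.5]); the sphere at (15, 4): section is a regular 12-gon, circumradius = √(r²−h²) = √(3²−2.8²) = 1.077 (area = (12/2)·1.077²·sin(360°/12) = 3.48 mm²); After the difference (first − rest): starting from the r=8 cylinder (192.00 mm²), the r=3 sphere at (15, 4) misses the remaining region (no effect) — area = 192.00 mm². At z = 11: the r=8 cylinder contributes a regular 12-gon of circumradius 8 (area = (12/2)·8.000²·sin(360°/12) = 192.00 mm²); the cube at (10.5, 14.5) does not reach this height (z outside [11.5, 17.5]); the sphere at (15, 4) is not intersected at this z (|z−center|=6.000 > r=3); After the difference (first − rest): none of the subtracted shapes is present at this height, so the r=8 cylinder is unchanged — area = 192.00 mm². Checking containment: the cross-section at z = 11 is a subset of the cross-section at z = 2.2.

entirely on top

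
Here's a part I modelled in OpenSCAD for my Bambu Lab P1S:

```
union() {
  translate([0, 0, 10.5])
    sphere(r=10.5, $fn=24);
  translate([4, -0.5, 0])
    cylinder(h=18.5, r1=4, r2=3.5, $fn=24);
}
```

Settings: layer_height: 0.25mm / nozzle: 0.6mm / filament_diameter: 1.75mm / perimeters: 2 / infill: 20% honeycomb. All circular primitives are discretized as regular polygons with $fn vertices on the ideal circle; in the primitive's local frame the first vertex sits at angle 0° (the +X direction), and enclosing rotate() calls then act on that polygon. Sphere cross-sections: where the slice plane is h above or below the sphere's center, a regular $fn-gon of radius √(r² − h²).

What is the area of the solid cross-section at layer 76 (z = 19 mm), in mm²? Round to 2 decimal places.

118.02 mm²

At z = 19 mm: the r=10.5 sphere slices to a regular 24-gon of circumradius 6.164 (√(r²−h²) with h=8.5 from center) (area = (24/2)·6.164²·sin(360°/24) = 118.02 mm²); the cone at (4, -0.5) does not reach this height (z outside [0, 18.5]); Taking the union: only the r=10.5 sphere is present, so the union is just that shape — area = 118.02 mm². Overall, the cross-section is a single solid region. Net area = 118.02 mm².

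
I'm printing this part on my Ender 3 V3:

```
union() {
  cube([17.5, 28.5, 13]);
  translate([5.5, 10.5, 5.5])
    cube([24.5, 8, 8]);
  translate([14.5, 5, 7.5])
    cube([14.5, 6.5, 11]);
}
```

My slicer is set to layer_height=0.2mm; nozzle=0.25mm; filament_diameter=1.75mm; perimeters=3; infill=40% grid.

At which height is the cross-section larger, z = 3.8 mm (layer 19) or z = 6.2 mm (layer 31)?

layer 31 (z = 6.2 mm)

Layer 19 (z = 3.8): the 17.5×28.5 cube contributes its full rectangle (area 498.75 mm²); the cube at (5.5, 10.5) is not intersected at this z (z outside [5.5, 13.5]); the cube at (14.5, 5) is absent (z outside [7.5, 18.5]); Combining (union): only the 17.5×28.5 cube is present, so the union is just that shape — area = 498.75 mm². So its area = 498.75 mm². Layer 31 (z = 6.2): the 17.5×28.5 cube contributes its full rectangle (area 498.75 mm²); the cube at (5.5, 10.5) is present — its section is the full 24.5×8 rectangle (area 196.00 mm²); the cube at (14.5, 5) is not intersected at this z (z outside [7.5, 18.5]); Taking the union: the regions partially overlap — summed areas 694.75 mm² minus the doubly-counted overlap 96.00 mm² gives 598.75 mm² — area = 598.75 mm². So its area = 598.75 mm². Layer 31 is larger (598.75 vs 498.75 mm²).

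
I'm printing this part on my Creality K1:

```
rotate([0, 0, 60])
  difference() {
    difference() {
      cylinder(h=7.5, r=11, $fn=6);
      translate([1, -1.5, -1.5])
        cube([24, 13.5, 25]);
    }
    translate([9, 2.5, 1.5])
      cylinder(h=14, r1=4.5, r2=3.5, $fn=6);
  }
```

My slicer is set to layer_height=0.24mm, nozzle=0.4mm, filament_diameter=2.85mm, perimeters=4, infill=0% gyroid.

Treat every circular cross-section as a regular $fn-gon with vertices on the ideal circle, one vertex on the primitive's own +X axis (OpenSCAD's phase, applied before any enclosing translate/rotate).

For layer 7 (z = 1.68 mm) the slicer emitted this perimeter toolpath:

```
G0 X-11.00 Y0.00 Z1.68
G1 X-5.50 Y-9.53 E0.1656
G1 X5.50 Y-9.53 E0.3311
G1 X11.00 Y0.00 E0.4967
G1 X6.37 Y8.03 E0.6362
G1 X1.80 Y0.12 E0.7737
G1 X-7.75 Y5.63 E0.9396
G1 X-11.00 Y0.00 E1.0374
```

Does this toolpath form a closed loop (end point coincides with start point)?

yes

Start point (G0): (-11.00, 0.00). End point (last G1): the path returns to the start — closed.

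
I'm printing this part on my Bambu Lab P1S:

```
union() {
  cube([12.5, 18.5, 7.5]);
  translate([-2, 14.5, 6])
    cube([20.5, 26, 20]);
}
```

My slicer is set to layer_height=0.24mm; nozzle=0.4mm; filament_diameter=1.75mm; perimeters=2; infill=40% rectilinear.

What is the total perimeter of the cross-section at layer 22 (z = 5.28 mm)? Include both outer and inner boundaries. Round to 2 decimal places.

62.00 mm

At z = 5.28 mm: the cube (footprint 12.5×18.5) is included at this height (perimeter 62.00 mm); the cube at (-2, 14.5) does not reach this height (z outside [6, 26]); Merging all regions: only the 12.5×18.5 cube is present, so the union is just that shape — boundary = 62.00 mm. Overall, the cross-section is a single solid region. Total boundary length (outer) = 62.00 mm.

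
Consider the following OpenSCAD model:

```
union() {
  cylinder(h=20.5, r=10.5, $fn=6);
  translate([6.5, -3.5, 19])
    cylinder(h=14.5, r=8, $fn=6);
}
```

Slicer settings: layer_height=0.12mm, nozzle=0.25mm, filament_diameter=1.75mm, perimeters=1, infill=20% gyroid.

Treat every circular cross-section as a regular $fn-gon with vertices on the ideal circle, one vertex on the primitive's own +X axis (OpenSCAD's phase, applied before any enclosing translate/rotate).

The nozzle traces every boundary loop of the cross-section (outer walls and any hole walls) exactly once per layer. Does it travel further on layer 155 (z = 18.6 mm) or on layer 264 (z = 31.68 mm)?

Layer 155 (z = 18.6): the r=10.5 cylinder contributes a regular 6-gon of circumradius 10.5 (perimeter = 2·6·10.500·sin(180°/6) = 63.00 mm); the cylinder at (6.5, -3.5) is not intersected at this z (z outside [19, 33.5]); Combining (union): only the r=10.5 cylinder is present, so the union is just that shape — boundary = 63.00 mm. So its perimeter = 63.00 mm. Layer 264 (z = 31.68): the cylinder does not reach this height (z outside [0, 20.5]); the r=8 cylinder at (6.5, -3.5) contributes a regular 6-gon of circumradius 8 (perimeter = 2·6·8.000·sin(180°/6) = 48.00 mm); Taking the union: only the r=8 cylinder at (6.5, -3.5) is present, so the union is just that shape — boundary = 48.00 mm. So its perimeter = 48.00 mm. Layer 155 is larger (63.00 vs 48.00 mm).

layer 155 (z = 18.6 mm)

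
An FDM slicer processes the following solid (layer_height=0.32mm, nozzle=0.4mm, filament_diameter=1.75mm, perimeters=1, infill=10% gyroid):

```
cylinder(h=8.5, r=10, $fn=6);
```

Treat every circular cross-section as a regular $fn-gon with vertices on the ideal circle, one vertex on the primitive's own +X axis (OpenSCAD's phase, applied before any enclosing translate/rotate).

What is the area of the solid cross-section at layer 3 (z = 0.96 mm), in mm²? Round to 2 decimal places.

At z = 0.96 mm: the r=10 cylinder gives a regular 6-gon of circumradius 10 (constant along its height) (area = (6/2)·10.000²·sin(360°/6) = 259.81 mm²). Overall, the cross-section is a single solid region. Net area = 259.81 mm².

259.81 mm²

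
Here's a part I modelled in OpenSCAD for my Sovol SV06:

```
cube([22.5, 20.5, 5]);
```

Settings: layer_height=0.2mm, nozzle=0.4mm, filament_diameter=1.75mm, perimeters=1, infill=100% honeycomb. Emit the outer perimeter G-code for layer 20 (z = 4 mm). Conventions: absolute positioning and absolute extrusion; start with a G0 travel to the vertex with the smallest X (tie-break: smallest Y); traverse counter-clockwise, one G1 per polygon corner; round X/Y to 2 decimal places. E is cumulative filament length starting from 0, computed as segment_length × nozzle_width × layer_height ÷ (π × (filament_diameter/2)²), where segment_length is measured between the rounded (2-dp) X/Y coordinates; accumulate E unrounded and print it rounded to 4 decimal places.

G0 X0.00 Y0.00 Z4.00
G1 X22.50 Y0.00 E0.7484
G1 X22.50 Y20.50 E1.4302
G1 X0.00 Y20.50 E2.1785
G1 X0.00 Y0.00 E2.8604

At z = 4 mm: the cube is present — its section is the full 22.5×20.5 rectangle. The outline is a single polygon with 4 vertices. Extrusion per mm of travel: 0.4 × 0.2 / (π × 0.875²) = 0.033260. Accumulating E over each segment gives final E = 2.8604.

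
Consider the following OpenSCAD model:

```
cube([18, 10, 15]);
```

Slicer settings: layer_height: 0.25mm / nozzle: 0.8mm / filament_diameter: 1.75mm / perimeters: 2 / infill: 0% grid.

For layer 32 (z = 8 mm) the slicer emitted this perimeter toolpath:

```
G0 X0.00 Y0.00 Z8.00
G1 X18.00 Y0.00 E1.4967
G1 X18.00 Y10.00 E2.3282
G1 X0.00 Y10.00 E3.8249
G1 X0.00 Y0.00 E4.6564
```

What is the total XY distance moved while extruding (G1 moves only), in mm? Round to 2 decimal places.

56.00 mm

Sum the Euclidean lengths of each G1 segment: total = 56.00 mm.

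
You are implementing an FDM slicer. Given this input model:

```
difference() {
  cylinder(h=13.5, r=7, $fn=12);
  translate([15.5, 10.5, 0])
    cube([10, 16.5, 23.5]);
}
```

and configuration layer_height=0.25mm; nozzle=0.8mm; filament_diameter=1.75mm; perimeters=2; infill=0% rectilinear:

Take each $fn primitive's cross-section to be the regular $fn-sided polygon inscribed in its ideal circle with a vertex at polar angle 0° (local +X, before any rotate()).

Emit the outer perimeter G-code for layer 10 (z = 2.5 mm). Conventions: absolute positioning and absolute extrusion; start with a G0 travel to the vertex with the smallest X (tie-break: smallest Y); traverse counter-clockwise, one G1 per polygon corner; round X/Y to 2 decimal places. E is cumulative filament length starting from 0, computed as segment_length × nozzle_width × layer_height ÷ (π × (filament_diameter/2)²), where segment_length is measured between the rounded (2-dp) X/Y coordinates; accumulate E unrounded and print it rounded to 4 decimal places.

At z = 2.5 mm: the r=7 cylinder gives a regular 12-gon of circumradius 7 (constant along its height); the cube at (15.5, 10.5) is present — its section is the full 10×16.5 rectangle; Subtracting the remaining from the first: starting from the r=7 cylinder, the 10×16.5 cube at (15.5, 10.5) misses the remaining region (no effect) — 1 connected region. The outline is a single polygon with 12 vertices. Extrusion per mm of travel: 0.8 × 0.25 / (π × 0.875²) = 0.083150. Accumulating E over each segment gives final E = 3.6149.

G0 X-7.00 Y0.00 Z2.50
G1 X-6.06 Y-3.50 E0.3013
G1 X-3.50 Y-6.06 E0.6024
G1 X0.00 Y-7.00 E0.9037
G1 X3.50 Y-6.06 E1.2051
G1 X6.06 Y-3.50 E1.5061
G1 X7.00 Y0.00 E1.8074
G1 X6.06 Y3.50 E2.1088
G1 X3.50 Y6.06 E2.4098
G1 X0.00 Y7.00 E2.7111
G1 X-3.50 Y6.06 E3.0125
G1 X-6.06 Y3.50 E3.3135
G1 X-7.00 Y0.00 E3.6149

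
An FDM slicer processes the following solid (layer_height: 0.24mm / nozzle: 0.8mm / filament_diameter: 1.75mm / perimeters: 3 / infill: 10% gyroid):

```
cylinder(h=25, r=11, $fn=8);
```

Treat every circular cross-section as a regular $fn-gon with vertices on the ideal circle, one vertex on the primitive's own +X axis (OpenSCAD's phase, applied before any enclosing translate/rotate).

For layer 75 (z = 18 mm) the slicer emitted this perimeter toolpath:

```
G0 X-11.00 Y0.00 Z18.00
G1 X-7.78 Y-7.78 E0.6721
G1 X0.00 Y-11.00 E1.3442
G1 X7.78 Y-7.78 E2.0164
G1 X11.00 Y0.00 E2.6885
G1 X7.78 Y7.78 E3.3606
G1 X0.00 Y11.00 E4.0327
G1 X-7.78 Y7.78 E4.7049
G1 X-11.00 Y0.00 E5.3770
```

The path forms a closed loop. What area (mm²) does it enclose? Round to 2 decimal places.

342.32 mm²

Apply the shoelace formula to the sequence of (X, Y) vertices; enclosed area = 342.32 mm².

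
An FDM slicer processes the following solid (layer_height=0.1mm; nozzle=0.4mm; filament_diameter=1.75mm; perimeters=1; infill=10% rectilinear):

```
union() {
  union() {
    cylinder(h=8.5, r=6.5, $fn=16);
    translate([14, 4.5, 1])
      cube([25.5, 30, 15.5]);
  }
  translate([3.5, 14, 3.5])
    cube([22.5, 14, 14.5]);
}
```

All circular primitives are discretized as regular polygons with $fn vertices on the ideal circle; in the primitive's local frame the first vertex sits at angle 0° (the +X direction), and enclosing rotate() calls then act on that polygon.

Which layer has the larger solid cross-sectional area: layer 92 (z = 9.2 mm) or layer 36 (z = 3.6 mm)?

Layer 92 (z = 9.2): the cylinder is not intersected at this z (z outside [0, 8.5]); the cube at (14, 4.5) is present — its section is the full 25.5×30 rectangle (area 765.00 mm²); Merging all regions: only the 25.5×30 cube at (14, 4.5) is present, so the union is just that shape — area = 765.00 mm²; the cube at (3.5, 14) is present — its section is the full 22.5×14 rectangle (area 315.00 mm²); Merging all regions: the regions partially overlap — summed areas 1080.00 mm² minus the doubly-counted overlap 168.00 mm² gives 912.00 mm² — area = 912.00 mm². So its area = 912.00 mm². Layer 36 (z = 3.6): the r=6.5 cylinder gives a regular 16-gon of circumradius 6.5 (constant along its height) (area = (16/2)·6.500²·sin(360°/16) = 129.35 mm²); the cube at (14, 4.5) (footprint 25.5×30) is included at this height (area 765.00 mm²); Taking the union: the 2 present regions are separate (no shared area or edge), so areas and boundary lengths simply add and each stays a separate island — area = 894.35 mm²; the cube at (3.5, 14) is present — its section is the full 22.5×14 rectangle (area 315.00 mm²); Merging all regions: the regions partially overlap — summed areas 1209.35 mm² minus the doubly-counted overlap 168.00 mm² gives 1041.35 mm² — area = 1041.35 mm². So its area = 1041.35 mm². Layer 36 is larger (1041.35 vs 912.00 mm²).

layer 36 (z = 3.6 mm)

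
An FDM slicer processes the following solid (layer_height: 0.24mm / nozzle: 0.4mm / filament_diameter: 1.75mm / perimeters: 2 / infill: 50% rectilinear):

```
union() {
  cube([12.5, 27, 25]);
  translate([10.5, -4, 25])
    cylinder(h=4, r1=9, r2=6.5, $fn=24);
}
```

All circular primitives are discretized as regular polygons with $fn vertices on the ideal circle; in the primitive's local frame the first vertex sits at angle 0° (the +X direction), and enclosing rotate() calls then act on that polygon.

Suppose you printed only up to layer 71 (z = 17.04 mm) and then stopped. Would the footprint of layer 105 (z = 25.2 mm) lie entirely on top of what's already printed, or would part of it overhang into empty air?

part overhangs

Compare the two slices. At z = 17.04: the cube (footprint 12.5×27) is included at this height (area 337.50 mm²); the cone at (10.5, -4) does not reach this height (z outside [25, 29]); Merging all regions: only the 12.5×27 cube is present, so the union is just that shape — area = 337.50 mm². At z = 25.2: the cube is not intersected at this z (z outside [0, 25]); the cone at (10.5, -4) (r1=9→r2=6.5) has section circumradius 8.875 here — a regular 24-gon (area = (24/2)·8.875²·sin(360°/24) = 244.63 mm²); Taking the union: only the cone at (10.5, -4) is present, so the union is just that shape — area = 244.63 mm². Checking containment: at z = 25.2 the cross-section extends beyond the z = 17.04 cross-section by about 208.02 mm².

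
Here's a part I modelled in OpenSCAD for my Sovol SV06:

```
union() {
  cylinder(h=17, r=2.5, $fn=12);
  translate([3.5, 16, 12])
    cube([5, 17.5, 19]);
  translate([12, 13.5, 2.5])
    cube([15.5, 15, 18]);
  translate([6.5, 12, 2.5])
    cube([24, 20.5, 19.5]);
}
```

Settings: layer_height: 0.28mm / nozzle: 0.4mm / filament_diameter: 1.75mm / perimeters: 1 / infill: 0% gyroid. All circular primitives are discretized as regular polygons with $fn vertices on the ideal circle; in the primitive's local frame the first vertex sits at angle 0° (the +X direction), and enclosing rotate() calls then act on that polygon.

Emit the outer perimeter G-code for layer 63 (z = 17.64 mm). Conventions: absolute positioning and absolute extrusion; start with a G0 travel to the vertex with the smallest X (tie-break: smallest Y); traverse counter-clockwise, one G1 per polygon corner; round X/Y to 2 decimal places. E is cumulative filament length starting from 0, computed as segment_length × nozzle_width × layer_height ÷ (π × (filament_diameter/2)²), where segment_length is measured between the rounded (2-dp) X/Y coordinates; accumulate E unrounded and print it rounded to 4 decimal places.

At z = 17.64 mm: the cylinder does not reach this height (z outside [0, 17]); the cube at (3.5, 16) (footprint 5×17.5) is included at this height; the 15.5×15 cube at (12, 13.5) contributes its full rectangle; the 24×20.5 cube at (6.5, 12) contributes its full rectangle; Combining (union): the regions partially overlap (shared area 265.50 mm²), so overlapping operands fuse into one piece — 1 connected region. The outline is a single polygon with 8 vertices. Extrusion per mm of travel: 0.4 × 0.28 / (π × 0.875²) = 0.046564. Accumulating E over each segment gives final E = 4.5167.

G0 X3.50 Y16.00 Z17.64
G1 X6.50 Y16.00 E0.1397
G1 X6.50 Y12.00 E0.3259
G1 X30.50 Y12.00 E1.4435
G1 X30.50 Y32.50 E2.3981
G1 X8.50 Y32.50 E3.4225
G1 X8.50 Y33.50 E3.4690
G1 X3.50 Y33.50 E3.7019
G1 X3.50 Y16.00 E4.5167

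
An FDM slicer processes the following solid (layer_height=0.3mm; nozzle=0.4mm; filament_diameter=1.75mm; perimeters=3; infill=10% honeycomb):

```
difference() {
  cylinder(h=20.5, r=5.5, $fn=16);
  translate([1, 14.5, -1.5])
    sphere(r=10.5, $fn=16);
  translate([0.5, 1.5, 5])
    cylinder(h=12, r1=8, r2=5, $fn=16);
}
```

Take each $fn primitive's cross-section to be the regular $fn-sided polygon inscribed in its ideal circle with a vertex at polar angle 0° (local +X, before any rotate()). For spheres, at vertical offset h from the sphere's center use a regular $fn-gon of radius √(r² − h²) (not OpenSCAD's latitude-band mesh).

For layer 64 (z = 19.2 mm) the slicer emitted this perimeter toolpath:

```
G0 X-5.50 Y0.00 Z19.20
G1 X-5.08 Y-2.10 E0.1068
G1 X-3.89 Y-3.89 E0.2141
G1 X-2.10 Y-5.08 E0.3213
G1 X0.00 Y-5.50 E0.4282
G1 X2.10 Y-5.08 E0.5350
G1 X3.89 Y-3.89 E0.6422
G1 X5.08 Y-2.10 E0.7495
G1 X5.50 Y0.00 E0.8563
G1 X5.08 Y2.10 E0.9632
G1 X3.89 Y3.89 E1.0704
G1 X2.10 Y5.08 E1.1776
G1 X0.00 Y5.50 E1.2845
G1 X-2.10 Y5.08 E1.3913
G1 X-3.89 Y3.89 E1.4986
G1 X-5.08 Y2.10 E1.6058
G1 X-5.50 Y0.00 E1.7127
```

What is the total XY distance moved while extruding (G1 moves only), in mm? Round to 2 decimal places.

Sum the Euclidean lengths of each G1 segment: total = 34.33 mm.

34.33 mm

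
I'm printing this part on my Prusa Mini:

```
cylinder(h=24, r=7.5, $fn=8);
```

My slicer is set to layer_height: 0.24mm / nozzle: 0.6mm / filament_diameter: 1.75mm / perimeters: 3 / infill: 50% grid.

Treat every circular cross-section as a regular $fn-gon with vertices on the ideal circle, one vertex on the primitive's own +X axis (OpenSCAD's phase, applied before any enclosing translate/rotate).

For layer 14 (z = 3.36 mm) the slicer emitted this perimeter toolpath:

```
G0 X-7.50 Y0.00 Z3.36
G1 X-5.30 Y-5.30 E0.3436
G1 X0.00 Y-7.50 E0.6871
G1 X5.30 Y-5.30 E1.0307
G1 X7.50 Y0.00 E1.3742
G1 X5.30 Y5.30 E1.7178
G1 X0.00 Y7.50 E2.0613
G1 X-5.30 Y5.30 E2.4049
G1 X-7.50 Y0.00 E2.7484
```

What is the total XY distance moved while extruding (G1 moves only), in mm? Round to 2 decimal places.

Sum the Euclidean lengths of each G1 segment: total = 45.91 mm.

45.91 mm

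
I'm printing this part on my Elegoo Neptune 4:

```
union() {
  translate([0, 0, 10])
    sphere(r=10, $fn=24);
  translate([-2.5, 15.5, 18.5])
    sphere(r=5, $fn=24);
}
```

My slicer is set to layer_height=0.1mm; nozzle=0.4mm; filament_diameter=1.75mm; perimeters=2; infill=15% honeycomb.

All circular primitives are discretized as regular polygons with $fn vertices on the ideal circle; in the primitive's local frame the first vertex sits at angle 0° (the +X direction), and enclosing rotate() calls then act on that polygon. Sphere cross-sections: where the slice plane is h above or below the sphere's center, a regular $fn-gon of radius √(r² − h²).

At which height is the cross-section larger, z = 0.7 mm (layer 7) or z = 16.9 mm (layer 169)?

Layer 7 (z = 0.7): the sphere: section is a regular 24-gon, circumradius = √(r²−h²) = √(10²−9.3²) = 3.676 (area = (24/2)·3.676²·sin(360°/24) = 41.96 mm²); the sphere at (-2.5, 15.5) is absent (|z−center|=17.800 > r=5); Merging all regions: only the r=10 sphere is present, so the union is just that shape — area = 41.96 mm². So its area = 41.96 mm². Layer 169 (z = 16.9): the r=10 sphere slices to a regular 24-gon of circumradius 7.238 (√(r²−h²) with h=6.9 from center) (area = (24/2)·7.238²·sin(360°/24) = 162.71 mm²); the r=5 sphere at (-2.5, 15.5) slices to a regular 24-gon of circumradius 4.737 (√(r²−h²) with h=1.6 from center) (area = (24/2)·4.737²·sin(360°/24) = 69.69 mm²); Combining (union): the 2 present regions are separate (no shared area or edge), so areas and boundary lengths simply add and each stays a separate island — area = 232.41 mm². So its area = 232.41 mm². Layer 169 is larger (232.41 vs 41.96 mm²).

layer 169 (z = 16.9 mm)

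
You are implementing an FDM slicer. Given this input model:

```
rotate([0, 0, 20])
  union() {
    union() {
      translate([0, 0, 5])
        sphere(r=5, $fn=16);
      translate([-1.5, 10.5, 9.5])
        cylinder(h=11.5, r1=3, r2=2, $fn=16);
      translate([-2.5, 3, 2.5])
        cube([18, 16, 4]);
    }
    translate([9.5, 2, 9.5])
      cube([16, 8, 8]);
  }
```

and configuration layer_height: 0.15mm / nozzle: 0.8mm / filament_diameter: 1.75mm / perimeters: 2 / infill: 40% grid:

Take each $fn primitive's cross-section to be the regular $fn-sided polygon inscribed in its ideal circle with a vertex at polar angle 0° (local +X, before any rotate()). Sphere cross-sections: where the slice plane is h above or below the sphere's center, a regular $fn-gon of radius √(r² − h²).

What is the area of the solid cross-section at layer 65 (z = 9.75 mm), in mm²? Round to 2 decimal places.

At z = 9.75 mm: the r=5 sphere contributes a regular 16-gon of circumradius √(5²−4.75²) = 1.561 (area = (16/2)·1.561²·sin(360°/16) = 7.46 mm²); the cone at (-1.5, 10.5) (r1=3→r2=2) has section circumradius 2.978 here — a regular 16-gon (area = (16/2)·2.978²·sin(360°/16) = 27.16 mm²); the cube at (-2.5, 3) does not reach this height (z outside [2.5, 6.5]); Combining (union): the 2 present regions are separate (no shared area or edge), so areas and boundary lengths simply add and each stays a separate island — area = 34.62 mm²; the cube at (9.5, 2) (footprint 16×8) is included at this height (area 128.00 mm²); Taking the union: the 2 present regions are separate (no shared area or edge), so areas and boundary lengths simply add and each stays a separate island — area = 162.62 mm²; (whole slice rotated 20° about Z — lengths, areas and connectivity unchanged). Overall, the cross-section has 3 separate islands. Net area = 162.62 mm².

162.62 mm²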